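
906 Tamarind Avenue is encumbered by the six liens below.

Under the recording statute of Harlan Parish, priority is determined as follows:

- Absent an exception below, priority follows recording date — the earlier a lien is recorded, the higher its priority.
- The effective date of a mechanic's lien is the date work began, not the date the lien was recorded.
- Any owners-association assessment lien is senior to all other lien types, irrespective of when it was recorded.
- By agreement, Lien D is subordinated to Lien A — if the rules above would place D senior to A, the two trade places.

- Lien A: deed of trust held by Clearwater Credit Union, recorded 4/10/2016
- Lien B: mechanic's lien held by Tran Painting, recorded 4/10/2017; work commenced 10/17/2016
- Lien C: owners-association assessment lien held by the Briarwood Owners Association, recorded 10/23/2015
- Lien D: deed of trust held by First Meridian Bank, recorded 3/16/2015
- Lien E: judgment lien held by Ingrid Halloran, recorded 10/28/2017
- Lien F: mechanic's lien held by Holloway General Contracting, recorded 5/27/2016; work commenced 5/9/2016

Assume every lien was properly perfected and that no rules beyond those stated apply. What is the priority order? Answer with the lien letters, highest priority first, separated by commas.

C, A, D, F, B, E

Adjusting effective dates: B is treated as recorded 10/17/2016, the work-commencement date; F's effective date is 5/9/2016, when work began.
As an owners-association assessment lien, C is senior to every other lien.
The other liens, earliest effective date first: D (3/16/2015), A (4/10/2016), F (5/9/2016), B (10/17/2016), E (10/28/2017).
The subordination applies — D was senior to A — so D and A swap.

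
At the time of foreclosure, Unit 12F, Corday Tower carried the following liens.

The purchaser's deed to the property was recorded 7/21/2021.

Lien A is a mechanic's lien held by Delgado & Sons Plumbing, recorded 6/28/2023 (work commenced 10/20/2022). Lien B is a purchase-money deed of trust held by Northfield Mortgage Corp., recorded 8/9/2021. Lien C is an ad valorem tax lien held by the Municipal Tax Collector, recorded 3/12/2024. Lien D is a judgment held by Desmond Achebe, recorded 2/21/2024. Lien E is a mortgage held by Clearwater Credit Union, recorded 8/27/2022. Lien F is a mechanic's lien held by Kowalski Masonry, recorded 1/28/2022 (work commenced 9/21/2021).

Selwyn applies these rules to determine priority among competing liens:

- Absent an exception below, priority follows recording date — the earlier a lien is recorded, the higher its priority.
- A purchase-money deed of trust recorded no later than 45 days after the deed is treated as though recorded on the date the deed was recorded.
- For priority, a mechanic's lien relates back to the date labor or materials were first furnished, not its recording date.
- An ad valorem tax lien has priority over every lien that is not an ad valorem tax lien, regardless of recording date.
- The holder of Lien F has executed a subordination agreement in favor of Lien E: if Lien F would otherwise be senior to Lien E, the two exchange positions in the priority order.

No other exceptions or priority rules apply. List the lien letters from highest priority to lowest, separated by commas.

Effective dates: A's effective date is 10/20/2022, when work began; B relates back to the deed date 7/21/2021; F is treated as recorded 9/21/2021, the work-commencement date.
C is an ad valorem tax lien, so it outranks all other liens regardless of date.
Ordering the rest by effective date: B (7/21/2021), F (9/21/2021), E (8/27/2022), A (10/20/2022), D (2/21/2024).
The subordination applies — F was senior to E — so F and E swap.

C, B, E, F, A, D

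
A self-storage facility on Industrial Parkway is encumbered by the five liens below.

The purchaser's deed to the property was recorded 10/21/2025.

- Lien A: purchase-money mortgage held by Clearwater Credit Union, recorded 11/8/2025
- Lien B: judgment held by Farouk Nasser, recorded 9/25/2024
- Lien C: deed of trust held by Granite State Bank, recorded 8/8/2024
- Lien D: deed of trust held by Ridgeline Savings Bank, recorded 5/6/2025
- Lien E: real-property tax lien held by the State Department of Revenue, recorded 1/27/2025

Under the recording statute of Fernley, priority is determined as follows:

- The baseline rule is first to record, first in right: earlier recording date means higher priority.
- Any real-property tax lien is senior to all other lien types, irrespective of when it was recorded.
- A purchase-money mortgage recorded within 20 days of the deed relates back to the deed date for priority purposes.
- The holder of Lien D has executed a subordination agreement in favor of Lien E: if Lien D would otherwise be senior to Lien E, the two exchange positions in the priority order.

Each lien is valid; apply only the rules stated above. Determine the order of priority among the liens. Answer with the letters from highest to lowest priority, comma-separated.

E, C, B, D, A

Effective dates after the stated exceptions: A relates back to the deed date 10/21/2025.
E is a real-property tax lien, so it outranks all other liens regardless of date.
Among the remaining liens, by effective date: C (8/8/2024), B (9/25/2024), D (5/6/2025), A (10/21/2025).
D is already junior to E, so the subordination agreement changes nothing.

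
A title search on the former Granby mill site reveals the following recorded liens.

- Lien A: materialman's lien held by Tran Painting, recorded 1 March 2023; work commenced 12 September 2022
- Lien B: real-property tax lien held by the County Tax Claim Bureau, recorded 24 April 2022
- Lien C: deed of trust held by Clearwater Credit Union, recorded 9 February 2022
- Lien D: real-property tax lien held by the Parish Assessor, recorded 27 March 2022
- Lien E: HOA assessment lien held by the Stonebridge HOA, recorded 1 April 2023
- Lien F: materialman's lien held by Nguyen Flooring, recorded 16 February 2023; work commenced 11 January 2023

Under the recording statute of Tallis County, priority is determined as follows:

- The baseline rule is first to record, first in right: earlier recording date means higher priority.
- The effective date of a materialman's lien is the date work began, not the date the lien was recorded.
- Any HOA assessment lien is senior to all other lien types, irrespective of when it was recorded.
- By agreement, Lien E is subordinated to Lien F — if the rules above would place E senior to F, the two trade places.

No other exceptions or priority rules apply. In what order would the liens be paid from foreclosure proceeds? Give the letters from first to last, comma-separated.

First, effective dates: A relates back to 12 September 2022 (work commenced); F is treated as recorded 11 January 2023, the work-commencement date.
As an HOA assessment lien, E is senior to every other lien.
The other liens, earliest effective date first: C (9 February 2022), D (27 March 2022), B (24 April 2022), A (12 September 2022), F (11 January 2023).
The subordination applies — E was senior to F — so E and F swap.

F, C, D, B, A, E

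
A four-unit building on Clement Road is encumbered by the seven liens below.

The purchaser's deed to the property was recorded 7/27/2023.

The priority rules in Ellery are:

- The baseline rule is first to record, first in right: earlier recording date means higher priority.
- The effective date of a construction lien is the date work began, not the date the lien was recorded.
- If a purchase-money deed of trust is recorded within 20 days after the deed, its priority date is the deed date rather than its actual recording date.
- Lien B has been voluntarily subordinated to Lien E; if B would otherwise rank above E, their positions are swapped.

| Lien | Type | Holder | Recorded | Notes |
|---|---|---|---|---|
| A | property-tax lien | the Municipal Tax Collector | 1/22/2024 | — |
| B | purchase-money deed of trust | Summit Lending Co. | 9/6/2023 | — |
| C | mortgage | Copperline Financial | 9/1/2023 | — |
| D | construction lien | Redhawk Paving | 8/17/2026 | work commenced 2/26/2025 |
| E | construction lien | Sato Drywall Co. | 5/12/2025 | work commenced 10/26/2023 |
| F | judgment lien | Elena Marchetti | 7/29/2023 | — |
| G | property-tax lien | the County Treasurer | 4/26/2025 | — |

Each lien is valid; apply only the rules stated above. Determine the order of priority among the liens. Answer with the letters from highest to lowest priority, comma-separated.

Effective dates: B was recorded 41 days after the deed, outside the 20-day window, so it keeps its recording date; D's effective date is 2/26/2025, when work began; E is treated as recorded 10/26/2023, the work-commencement date.
By effective date: F (7/29/2023), C (9/1/2023), B (9/6/2023), E (10/26/2023), A (1/22/2024), D (2/26/2025), G (4/26/2025).
B is senior to E before the subordination, so the two trade places.

F, C, E, B, A, D, G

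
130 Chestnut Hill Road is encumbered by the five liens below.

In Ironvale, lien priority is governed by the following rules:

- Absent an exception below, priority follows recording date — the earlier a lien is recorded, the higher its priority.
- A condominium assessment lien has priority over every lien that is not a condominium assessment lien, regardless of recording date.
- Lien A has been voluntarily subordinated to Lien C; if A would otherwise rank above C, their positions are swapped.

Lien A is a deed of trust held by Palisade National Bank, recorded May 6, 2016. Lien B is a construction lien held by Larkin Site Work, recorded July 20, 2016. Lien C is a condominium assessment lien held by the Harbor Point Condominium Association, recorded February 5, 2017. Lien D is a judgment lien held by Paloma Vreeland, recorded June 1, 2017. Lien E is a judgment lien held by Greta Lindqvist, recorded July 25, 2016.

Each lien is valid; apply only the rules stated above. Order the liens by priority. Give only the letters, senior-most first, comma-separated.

C, A, B, E, D

C is a condominium assessment lien and takes priority over every other lien.
Ordering the rest by effective date: A (May 6, 2016), B (July 20, 2016), E (July 25, 2016), D (June 1, 2017).
A already ranks below C; the subordination has no effect.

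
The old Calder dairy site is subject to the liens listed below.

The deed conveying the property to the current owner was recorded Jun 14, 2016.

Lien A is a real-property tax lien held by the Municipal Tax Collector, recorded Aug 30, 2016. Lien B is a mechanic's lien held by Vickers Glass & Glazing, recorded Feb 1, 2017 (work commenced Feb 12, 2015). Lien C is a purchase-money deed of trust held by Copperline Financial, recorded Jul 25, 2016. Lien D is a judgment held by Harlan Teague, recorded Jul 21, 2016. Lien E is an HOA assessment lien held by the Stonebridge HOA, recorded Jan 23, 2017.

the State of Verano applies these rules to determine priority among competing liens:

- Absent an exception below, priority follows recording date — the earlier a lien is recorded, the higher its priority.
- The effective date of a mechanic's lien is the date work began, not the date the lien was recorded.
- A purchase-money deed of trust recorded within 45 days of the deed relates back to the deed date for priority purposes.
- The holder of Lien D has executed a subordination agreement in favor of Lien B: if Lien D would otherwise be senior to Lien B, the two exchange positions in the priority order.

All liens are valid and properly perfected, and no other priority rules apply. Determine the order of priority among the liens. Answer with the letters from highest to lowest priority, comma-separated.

Adjusting effective dates: B's effective date is Feb 12, 2015, when work began; C's effective date is the deed date, Jun 14, 2016.
By effective date, earliest first: B (Feb 12, 2015), C (Jun 14, 2016), D (Jul 21, 2016), A (Aug 30, 2016), E (Jan 23, 2017).
D already ranks below B; the subordination has no effect.

B, C, D, A, E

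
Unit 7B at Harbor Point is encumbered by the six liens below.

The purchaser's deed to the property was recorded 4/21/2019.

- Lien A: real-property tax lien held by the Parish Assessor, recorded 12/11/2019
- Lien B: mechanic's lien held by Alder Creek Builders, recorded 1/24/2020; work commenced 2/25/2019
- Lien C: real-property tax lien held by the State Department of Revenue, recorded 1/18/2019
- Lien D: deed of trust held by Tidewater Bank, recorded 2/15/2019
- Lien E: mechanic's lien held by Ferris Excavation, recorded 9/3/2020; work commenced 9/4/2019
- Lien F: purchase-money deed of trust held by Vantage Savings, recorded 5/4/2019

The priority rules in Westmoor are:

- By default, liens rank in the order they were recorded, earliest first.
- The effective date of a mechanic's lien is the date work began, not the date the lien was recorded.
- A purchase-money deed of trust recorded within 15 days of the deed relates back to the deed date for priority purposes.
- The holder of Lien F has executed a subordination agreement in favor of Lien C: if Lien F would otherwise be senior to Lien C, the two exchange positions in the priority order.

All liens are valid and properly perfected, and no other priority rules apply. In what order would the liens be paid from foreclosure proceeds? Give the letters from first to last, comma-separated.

C, D, B, F, E, A

Effective dates: B is treated as recorded 2/25/2019, the work-commencement date; E relates back to 9/4/2019 (work commenced); F was recorded within the 15-day window, so its effective date is the deed date 4/21/2019.
By effective date, earliest first: C (1/18/2019), D (2/15/2019), B (2/25/2019), F (4/21/2019), E (9/4/2019), A (12/11/2019).
Since F is not senior to C, the subordination leaves the order unchanged.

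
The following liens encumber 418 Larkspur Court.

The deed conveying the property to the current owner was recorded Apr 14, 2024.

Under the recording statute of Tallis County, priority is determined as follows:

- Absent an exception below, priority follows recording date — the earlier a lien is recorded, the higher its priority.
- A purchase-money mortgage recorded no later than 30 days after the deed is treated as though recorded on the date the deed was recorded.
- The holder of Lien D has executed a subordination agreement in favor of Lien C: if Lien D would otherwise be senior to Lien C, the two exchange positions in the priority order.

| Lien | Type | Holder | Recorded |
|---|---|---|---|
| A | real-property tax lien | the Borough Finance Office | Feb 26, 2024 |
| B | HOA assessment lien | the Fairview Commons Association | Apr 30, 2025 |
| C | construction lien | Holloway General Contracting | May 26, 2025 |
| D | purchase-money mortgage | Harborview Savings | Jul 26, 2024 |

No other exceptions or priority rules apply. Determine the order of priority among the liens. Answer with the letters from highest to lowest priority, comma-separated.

First, effective dates: D missed the 30-day window (103 days after the deed), so its recording date stands.
By effective date, earliest first: A (Feb 26, 2024), D (Jul 26, 2024), B (Apr 30, 2025), C (May 26, 2025).
D would otherwise be senior to C, so under the subordination agreement D and C exchange positions.

A, C, B, D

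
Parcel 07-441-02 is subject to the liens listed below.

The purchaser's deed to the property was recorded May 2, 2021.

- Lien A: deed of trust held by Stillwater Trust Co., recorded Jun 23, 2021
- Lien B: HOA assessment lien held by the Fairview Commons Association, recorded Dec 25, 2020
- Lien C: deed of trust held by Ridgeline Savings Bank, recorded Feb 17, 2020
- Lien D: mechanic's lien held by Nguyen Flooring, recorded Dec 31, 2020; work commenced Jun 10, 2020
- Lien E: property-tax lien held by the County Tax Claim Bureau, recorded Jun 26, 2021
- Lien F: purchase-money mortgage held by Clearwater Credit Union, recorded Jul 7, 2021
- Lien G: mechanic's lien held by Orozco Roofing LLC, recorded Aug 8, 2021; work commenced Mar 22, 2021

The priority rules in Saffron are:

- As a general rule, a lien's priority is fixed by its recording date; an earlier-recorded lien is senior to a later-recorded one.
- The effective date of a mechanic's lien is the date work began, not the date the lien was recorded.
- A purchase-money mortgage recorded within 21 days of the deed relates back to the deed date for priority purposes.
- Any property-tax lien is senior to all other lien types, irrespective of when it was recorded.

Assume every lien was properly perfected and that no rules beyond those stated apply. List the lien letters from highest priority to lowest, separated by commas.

Adjusting effective dates: D relates back to Jun 10, 2020 (work commenced); F was recorded 66 days after the deed, outside the 21-day window, so it keeps its recording date; G is treated as recorded Mar 22, 2021, the work-commencement date.
E, as a property-tax lien, has superpriority and ranks first.
Among the remaining liens, by effective date: C (Feb 17, 2020), D (Jun 10, 2020), B (Dec 25, 2020), G (Mar 22, 2021), A (Jun 23, 2021), F (Jul 7, 2021).

E, C, D, B, G, A, F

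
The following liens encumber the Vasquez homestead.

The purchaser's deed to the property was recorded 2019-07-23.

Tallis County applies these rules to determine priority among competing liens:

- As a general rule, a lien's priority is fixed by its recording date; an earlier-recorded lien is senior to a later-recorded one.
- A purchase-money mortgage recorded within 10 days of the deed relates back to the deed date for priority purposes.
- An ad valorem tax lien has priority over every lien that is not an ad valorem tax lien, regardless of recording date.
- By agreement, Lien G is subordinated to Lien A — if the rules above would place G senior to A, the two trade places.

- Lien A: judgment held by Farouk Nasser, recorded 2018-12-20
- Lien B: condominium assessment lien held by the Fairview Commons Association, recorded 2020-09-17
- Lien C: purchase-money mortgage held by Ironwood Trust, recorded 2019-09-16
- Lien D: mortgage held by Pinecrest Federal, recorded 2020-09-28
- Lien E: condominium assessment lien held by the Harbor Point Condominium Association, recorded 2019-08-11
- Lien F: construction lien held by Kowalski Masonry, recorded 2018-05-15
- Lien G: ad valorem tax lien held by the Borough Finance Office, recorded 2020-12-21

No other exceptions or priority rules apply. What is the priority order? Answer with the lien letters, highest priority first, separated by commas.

A, F, G, E, C, B, D

Effective dates: C was recorded 55 days after the deed, outside the 10-day window, so it keeps its recording date.
G is an ad valorem tax lien and takes priority over every other lien.
Remaining liens by effective date: F (2018-05-15), A (2018-12-20), E (2019-08-11), C (2019-09-16), B (2020-09-17), D (2020-09-28).
G is senior to A before the subordination, so the two trade places.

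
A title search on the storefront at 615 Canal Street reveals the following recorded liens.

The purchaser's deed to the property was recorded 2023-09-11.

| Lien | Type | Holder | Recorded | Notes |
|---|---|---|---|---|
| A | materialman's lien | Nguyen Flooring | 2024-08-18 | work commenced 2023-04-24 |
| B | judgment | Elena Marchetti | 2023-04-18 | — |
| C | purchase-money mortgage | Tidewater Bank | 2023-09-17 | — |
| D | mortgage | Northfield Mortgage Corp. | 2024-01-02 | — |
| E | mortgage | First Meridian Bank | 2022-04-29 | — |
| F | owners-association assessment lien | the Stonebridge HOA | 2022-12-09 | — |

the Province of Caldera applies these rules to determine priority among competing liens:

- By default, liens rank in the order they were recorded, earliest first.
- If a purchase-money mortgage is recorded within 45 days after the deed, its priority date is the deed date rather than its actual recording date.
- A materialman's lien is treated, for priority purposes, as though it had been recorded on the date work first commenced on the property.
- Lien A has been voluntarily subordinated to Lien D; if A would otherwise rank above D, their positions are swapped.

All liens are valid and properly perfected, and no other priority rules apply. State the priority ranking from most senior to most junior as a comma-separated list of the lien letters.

E, F, B, D, C, A

Effective dates: A is treated as recorded 2023-04-24, the work-commencement date; C was recorded within the 45-day window, so its effective date is the deed date 2023-09-11.
By effective date, earliest first: E (2022-04-29), F (2022-12-09), B (2023-04-18), A (2023-04-24), C (2023-09-11), D (2024-01-02).
A would otherwise be senior to D, so under the subordination agreement A and D exchange positions.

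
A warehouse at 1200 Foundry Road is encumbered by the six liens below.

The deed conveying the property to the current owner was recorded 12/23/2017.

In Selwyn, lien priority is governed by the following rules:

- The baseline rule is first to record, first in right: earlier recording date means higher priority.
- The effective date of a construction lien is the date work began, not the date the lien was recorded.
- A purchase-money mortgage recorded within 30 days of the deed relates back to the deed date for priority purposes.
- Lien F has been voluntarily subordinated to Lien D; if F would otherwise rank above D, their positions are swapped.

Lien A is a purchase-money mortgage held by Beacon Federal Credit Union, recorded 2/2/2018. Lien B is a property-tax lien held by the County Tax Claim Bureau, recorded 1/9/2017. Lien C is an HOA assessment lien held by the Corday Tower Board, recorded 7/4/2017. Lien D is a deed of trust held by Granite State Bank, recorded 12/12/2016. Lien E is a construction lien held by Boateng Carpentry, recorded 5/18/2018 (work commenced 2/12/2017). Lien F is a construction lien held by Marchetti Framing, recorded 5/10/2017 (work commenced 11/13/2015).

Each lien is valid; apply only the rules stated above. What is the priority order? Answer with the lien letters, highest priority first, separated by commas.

Effective dates after the stated exceptions: A was recorded 41 days after the deed — beyond 30 days — so no relation-back applies; E relates back to 2/12/2017 (work commenced); F's effective date is 11/13/2015, when work began.
Ordering by effective date: F (11/13/2015), D (12/12/2016), B (1/9/2017), E (2/12/2017), C (7/4/2017), A (2/2/2018).
F would otherwise be senior to D, so under the subordination agreement F and D exchange positions.

D, F, B, E, C, A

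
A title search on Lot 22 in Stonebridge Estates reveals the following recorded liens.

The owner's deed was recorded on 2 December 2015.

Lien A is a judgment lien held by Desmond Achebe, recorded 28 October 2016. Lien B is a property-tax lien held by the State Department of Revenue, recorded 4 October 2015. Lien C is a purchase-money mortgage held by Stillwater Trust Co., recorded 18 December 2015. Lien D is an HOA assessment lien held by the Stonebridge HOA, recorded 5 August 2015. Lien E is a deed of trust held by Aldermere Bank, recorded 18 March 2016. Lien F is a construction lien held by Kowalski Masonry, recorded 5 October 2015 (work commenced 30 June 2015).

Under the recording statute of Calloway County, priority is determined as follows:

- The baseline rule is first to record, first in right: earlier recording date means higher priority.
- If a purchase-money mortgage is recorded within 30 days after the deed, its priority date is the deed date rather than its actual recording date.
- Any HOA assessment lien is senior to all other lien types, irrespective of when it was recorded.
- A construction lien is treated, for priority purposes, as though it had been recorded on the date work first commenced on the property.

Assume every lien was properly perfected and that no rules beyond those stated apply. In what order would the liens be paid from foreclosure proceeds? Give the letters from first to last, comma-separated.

D, F, B, C, E, A

Effective dates: C relates back to the deed date 2 December 2015; F relates back to 30 June 2015 (work commenced).
As an HOA assessment lien, D is senior to every other lien.
Ordering the rest by effective date: F (30 June 2015), B (4 October 2015), C (2 December 2015), E (18 March 2016), A (28 October 2016).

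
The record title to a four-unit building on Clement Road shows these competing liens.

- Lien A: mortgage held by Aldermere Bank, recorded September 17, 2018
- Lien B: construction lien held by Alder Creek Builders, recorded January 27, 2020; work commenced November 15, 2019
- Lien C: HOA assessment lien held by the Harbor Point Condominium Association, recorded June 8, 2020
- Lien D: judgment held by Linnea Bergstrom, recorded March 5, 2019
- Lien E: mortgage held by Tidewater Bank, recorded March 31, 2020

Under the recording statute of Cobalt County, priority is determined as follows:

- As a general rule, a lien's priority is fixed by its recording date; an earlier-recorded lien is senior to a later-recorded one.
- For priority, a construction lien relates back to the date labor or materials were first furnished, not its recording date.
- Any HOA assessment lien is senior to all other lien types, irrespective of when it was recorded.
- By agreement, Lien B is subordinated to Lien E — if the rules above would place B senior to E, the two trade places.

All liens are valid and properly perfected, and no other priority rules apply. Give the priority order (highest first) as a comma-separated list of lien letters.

C, A, D, E, B

First, effective dates: B's effective date is November 15, 2019, when work began.
C is an HOA assessment lien, so it outranks all other liens regardless of date.
The other liens, earliest effective date first: A (September 17, 2018), D (March 5, 2019), B (November 15, 2019), E (March 31, 2020).
B would otherwise be senior to E, so under the subordination agreement B and E exchange positions.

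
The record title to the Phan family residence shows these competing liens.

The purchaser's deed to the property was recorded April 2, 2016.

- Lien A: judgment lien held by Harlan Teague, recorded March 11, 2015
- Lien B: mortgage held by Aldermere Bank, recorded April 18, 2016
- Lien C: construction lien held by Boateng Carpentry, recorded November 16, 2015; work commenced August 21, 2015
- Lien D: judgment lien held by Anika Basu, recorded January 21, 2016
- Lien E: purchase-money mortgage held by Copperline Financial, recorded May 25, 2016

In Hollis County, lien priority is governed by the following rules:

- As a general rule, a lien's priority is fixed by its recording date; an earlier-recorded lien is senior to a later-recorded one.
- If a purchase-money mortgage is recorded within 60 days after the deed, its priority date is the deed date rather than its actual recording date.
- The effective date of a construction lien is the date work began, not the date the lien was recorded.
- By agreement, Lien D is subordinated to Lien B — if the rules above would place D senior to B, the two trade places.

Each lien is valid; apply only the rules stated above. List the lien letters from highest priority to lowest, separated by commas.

A, C, B, E, D

First, effective dates: C's effective date is August 21, 2015, when work began; E's effective date is the deed date, April 2, 2016.
By effective date, earliest first: A (March 11, 2015), C (August 21, 2015), D (January 21, 2016), E (April 2, 2016), B (April 18, 2016).
Because D would otherwise rank above B, the subordination swaps them.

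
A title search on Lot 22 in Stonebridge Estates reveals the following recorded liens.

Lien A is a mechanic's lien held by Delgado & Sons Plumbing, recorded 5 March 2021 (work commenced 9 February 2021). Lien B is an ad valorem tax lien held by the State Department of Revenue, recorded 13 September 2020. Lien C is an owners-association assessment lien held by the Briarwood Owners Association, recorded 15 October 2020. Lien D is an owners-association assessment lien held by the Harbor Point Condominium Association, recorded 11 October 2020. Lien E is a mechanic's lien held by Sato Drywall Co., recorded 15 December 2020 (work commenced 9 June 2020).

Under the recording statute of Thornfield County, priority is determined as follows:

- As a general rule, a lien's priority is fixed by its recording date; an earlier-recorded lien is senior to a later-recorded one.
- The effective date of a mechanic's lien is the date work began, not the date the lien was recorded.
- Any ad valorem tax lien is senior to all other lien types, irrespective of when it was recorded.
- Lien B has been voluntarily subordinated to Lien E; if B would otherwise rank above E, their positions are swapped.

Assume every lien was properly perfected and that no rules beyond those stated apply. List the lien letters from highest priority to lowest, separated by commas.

E, B, D, C, A

Effective dates: A relates back to 9 February 2021 (work commenced); E's effective date is 9 June 2020, when work began.
B, as an ad valorem tax lien, has superpriority and ranks first.
Among the remaining liens, by effective date: E (9 June 2020), D (11 October 2020), C (15 October 2020), A (9 February 2021).
Because B would otherwise rank above E, the subordination swaps them.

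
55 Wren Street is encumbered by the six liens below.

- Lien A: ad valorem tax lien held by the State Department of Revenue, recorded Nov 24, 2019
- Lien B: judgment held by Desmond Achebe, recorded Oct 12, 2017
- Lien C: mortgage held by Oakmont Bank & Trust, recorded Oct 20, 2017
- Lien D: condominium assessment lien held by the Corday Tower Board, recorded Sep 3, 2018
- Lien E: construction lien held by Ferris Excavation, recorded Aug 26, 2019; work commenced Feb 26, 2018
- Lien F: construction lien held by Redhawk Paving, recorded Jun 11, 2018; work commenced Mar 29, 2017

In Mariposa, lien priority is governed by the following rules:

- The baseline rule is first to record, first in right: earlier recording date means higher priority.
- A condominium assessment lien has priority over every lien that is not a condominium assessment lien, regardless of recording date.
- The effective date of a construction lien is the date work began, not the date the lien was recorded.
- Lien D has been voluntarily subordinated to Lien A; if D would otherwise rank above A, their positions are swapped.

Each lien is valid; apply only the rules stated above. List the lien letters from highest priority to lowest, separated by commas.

A, F, B, C, E, D

Adjusting effective dates: E relates back to Feb 26, 2018 (work commenced); F's effective date is Mar 29, 2017, when work began.
D, as a condominium assessment lien, has superpriority and ranks first.
The other liens, earliest effective date first: F (Mar 29, 2017), B (Oct 12, 2017), C (Oct 20, 2017), E (Feb 26, 2018), A (Nov 24, 2019).
The subordination applies — D was senior to A — so D and A swap.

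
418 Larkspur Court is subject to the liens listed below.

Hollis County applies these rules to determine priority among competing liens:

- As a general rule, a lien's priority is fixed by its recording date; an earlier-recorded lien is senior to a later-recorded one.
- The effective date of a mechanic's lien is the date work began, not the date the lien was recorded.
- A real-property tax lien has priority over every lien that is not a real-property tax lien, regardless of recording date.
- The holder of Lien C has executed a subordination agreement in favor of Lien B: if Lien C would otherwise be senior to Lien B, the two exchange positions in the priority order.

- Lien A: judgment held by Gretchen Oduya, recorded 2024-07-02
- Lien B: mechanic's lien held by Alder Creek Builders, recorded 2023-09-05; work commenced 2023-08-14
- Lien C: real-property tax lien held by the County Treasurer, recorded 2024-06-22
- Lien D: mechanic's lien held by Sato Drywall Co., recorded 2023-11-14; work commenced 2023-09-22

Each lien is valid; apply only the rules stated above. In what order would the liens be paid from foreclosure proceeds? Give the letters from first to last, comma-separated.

B, C, D, A

First, effective dates: B is treated as recorded 2023-08-14, the work-commencement date; D's effective date is 2023-09-22, when work began.
C, as a real-property tax lien, has superpriority and ranks first.
Remaining liens by effective date: B (2023-08-14), D (2023-09-22), A (2024-07-02).
C is senior to B before the subordination, so the two trade places.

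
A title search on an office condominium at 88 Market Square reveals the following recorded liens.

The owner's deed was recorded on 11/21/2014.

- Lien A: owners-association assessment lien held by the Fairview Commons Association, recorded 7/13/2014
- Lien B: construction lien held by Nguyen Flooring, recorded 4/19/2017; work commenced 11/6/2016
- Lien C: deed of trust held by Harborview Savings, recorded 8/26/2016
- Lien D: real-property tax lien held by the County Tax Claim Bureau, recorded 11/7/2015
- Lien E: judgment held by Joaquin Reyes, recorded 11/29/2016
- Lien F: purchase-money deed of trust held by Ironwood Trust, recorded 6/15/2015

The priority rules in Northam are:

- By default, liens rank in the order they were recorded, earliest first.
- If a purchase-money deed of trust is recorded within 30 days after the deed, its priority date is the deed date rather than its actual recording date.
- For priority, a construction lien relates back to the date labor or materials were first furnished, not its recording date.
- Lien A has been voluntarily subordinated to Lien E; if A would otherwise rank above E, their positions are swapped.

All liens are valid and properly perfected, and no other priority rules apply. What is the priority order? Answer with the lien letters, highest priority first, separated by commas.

E, F, D, C, B, A

Effective dates after the stated exceptions: B's effective date is 11/6/2016, when work began; F missed the 30-day window (206 days after the deed), so its recording date stands.
Ordering by effective date: A (7/13/2014), F (6/15/2015), D (11/7/2015), C (8/26/2016), B (11/6/2016), E (11/29/2016).
A is senior to E before the subordination, so the two trade places.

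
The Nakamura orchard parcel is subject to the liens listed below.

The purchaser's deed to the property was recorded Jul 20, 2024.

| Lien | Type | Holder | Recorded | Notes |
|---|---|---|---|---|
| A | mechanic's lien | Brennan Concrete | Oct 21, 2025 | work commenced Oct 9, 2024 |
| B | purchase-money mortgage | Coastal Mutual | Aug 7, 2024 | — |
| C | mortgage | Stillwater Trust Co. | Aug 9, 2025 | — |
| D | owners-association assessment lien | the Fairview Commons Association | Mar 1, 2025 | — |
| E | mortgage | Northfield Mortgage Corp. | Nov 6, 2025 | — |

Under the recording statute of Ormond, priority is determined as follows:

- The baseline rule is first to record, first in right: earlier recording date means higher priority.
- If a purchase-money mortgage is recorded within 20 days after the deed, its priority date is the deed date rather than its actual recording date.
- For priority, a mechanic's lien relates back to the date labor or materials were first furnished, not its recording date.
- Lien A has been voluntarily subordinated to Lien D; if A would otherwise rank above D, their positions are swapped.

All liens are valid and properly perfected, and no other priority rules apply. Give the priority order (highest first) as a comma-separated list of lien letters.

B, D, A, C, E

Adjusting effective dates: A relates back to Oct 9, 2024 (work commenced); B relates back to the deed date Jul 20, 2024.
Sorted by effective date: B (Jul 20, 2024), A (Oct 9, 2024), D (Mar 1, 2025), C (Aug 9, 2025), E (Nov 6, 2025).
A would otherwise be senior to D, so under the subordination agreement A and D exchange positions.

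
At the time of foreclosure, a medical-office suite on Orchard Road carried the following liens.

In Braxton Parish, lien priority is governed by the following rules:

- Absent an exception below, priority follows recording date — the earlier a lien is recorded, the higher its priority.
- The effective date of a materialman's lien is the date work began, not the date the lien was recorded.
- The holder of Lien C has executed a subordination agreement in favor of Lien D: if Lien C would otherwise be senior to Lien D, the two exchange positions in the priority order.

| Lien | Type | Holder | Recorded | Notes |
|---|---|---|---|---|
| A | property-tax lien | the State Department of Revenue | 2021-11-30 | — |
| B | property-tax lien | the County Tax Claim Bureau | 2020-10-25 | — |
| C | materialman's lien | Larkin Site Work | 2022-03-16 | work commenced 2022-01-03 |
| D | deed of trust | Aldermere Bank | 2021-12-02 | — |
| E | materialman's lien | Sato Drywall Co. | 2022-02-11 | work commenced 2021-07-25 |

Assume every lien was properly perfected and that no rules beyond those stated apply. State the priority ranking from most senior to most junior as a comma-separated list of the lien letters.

First, effective dates: C is treated as recorded 2022-01-03, the work-commencement date; E's effective date is 2021-07-25, when work began.
Ordering by effective date: B (2020-10-25), E (2021-07-25), A (2021-11-30), D (2021-12-02), C (2022-01-03).
Since C is not senior to D, the subordination leaves the order unchanged.

B, E, A, D, C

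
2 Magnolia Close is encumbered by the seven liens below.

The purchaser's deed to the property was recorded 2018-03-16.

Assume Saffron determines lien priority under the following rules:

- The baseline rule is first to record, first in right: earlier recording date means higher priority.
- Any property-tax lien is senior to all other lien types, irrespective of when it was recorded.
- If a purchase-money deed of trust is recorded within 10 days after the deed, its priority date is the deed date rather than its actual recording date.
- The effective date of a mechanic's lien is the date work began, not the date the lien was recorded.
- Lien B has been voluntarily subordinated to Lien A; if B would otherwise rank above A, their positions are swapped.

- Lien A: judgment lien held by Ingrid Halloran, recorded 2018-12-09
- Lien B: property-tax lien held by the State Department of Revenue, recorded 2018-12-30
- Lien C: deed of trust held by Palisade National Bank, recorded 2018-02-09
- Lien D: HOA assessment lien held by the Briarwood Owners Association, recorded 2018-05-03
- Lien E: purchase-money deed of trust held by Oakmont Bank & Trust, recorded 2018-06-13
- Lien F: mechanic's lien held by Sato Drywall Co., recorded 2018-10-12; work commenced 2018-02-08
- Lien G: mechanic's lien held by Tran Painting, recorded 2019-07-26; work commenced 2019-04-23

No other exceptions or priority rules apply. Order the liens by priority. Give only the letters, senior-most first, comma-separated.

Effective dates after the stated exceptions: E was recorded 89 days after the deed — beyond 10 days — so no relation-back applies; F is treated as recorded 2018-02-08, the work-commencement date; G's effective date is 2019-04-23, when work began.
B is a property-tax lien, so it outranks all other liens regardless of date.
Remaining liens by effective date: F (2018-02-08), C (2018-02-09), D (2018-05-03), E (2018-06-13), A (2018-12-09), G (2019-04-23).
B would otherwise be senior to A, so under the subordination agreement B and A exchange positions.

A, F, C, D, E, B, G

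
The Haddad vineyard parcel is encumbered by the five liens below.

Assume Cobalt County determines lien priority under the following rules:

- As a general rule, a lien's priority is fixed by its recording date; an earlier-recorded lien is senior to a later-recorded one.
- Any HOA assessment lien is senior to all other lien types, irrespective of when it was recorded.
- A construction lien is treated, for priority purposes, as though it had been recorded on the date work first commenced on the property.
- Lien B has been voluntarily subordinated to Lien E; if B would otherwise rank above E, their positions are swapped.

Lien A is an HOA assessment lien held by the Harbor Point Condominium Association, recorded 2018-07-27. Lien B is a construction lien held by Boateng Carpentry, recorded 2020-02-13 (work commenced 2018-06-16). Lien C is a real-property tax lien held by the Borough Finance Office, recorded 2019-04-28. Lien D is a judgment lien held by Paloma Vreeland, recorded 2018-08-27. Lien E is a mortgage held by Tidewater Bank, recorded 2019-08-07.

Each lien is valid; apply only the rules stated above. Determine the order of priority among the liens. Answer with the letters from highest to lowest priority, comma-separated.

Effective dates after the stated exceptions: B is treated as recorded 2018-06-16, the work-commencement date.
A is an HOA assessment lien and takes priority over every other lien.
The other liens, earliest effective date first: B (2018-06-16), D (2018-08-27), C (2019-04-28), E (2019-08-07).
B is senior to E before the subordination, so the two trade places.

A, E, D, C, B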